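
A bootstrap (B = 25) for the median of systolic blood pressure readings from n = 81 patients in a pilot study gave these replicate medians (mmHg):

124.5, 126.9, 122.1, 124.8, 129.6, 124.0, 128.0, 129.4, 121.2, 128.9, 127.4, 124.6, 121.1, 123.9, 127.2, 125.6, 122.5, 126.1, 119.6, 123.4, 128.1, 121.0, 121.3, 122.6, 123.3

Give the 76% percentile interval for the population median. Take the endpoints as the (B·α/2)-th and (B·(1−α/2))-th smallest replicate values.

Sorted replicates: 119.6, 121.0, 121.1, 121.2, 121.3, 122.1, 122.5, 122.6, 123.3, 123.4, 123.9, 124.0, 124.5, 124.6, 124.8, 125.6, 126.1, 126.9, 127.2, 127.4, 128.0, 128.1, 128.9, 129.4, 129.6
α = 0.24; lower rank = 25 × 0.120 = 3; upper rank = 25 × 0.880 = 22.
The 3rd smallest replicate is 121.1; the 22nd is 128.1.

(121.1, 128.1)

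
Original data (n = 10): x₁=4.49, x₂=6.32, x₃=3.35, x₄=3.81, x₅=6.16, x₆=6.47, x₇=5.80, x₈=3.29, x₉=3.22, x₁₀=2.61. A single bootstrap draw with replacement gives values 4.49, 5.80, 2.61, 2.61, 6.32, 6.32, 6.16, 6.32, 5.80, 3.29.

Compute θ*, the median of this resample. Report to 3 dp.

θ* = 5.800

Sorted: 2.61, 2.61, 3.29, 4.49, 5.80, 5.80, 6.16, 6.32, 6.32, 6.32
Median = average of the two middle values = 5.800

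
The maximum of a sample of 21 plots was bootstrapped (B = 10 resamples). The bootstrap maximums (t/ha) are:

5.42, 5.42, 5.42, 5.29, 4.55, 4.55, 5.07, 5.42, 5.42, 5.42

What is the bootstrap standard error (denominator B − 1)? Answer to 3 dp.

Bootstrap SE is the standard deviation of the 10 replicate maximums.
Mean of replicates: (5.42 + 5.42 + 5.42 + 5.29 + 4.55 + 4.55 + 5.07 + 5.42 + 5.42 + 5.42) / 10 = 51.9800 / 10 = 5.1980
Sum of squared deviations: (+0.2220)² + (+0.2220)² + (+0.2220)² + (+0.0920)² + (−0.6480)² + (−0.6480)² + (−0.1280)² + (+0.2220)² + (+0.2220)² + (+0.2220)² = 1.1604
Variance = 1.1604 / 9 = 0.1289
SE* = √0.1289

SE* = 0.359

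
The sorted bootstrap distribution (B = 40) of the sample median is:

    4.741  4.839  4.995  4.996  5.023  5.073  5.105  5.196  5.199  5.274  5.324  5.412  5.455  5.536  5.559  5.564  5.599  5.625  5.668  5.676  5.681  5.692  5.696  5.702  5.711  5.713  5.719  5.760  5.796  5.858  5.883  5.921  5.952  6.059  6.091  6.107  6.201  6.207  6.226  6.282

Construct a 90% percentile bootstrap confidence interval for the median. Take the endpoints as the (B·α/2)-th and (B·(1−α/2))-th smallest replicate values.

α = 0.10; lower rank = 40 × 0.050 = 2; upper rank = 40 × 0.950 = 38.
The 2nd smallest replicate is 4.839; the 38th is 6.207.

(4.839, 6.207)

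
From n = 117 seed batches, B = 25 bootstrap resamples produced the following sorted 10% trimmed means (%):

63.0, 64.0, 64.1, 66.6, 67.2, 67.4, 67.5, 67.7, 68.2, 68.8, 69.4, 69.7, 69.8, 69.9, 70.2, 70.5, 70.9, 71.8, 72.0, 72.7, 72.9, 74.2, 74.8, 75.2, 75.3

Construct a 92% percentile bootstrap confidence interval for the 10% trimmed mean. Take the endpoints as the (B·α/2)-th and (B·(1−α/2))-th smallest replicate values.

α = 0.08; lower rank = 25 × 0.040 = 1; upper rank = 25 × 0.960 = 24.
The 1st smallest replicate is 63.0; the 24th is 75.2.

(63.0, 75.2)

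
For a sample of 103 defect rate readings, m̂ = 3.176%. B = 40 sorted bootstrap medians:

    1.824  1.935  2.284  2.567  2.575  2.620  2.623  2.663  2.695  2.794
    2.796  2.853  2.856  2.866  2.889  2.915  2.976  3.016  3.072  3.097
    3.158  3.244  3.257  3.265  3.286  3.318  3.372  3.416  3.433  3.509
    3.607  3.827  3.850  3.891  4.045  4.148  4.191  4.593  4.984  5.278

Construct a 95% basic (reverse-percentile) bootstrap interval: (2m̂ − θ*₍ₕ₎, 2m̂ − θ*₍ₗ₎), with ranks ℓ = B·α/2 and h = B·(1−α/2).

(1.368, 4.528)

Percentile endpoints at ranks 1 and 39: θ*₍1₎ = 1.824, θ*₍39₎ = 4.984.
Basic interval reflects these around m̂:
  lower = 2 × 3.176 − 4.984 = 1.368
  upper = 2 × 3.176 − 1.824 = 4.528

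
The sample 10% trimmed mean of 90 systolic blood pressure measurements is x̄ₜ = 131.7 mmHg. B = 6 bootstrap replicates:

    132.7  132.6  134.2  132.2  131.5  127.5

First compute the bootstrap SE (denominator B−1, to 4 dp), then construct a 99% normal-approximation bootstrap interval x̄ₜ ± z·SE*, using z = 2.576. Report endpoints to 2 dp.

(125.83, 137.57)

Mean of replicates = 131.7833; sum of squared deviations = 25.9483; SE* = √(25.9483/5) = 2.2781
Margin = 2.576 × 2.2781 = 5.868
Interval: 131.7 ± 5.868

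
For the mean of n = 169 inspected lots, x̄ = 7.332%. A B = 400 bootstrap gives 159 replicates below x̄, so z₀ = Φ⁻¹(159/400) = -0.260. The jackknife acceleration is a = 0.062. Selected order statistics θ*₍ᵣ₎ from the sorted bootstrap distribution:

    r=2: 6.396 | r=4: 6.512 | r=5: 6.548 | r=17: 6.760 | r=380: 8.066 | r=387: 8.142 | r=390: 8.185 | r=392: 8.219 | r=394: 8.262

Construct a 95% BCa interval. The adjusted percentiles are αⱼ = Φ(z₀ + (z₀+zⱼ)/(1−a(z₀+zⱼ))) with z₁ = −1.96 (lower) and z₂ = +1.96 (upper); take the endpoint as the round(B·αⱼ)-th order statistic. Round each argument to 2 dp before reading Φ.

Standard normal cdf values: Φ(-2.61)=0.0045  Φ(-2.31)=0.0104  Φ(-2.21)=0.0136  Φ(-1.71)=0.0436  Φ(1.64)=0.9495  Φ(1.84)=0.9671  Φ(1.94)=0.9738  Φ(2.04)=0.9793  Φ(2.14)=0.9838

(6.548, 8.066)

Lower: z₀ + z₁ = -0.260 + (-1.960) = -2.220; 1 − a(z₀+z₁) = 1 − (0.062)(-2.220) = 1.1376; argument = -0.260 + (-2.220)/1.1376 = -2.2114 → -2.21.
α₁ = Φ(-2.21) = 0.0136; rank = round(400 × 0.0136) = 5; θ*₍5₎ = 6.548.
Upper: z₀ + z₂ = 1.700; 1 − a(z₀+z₂) = 0.8946; argument = 1.6403 → 1.64; α₂ = 0.9495; rank = 380; θ*₍380₎ = 8.066.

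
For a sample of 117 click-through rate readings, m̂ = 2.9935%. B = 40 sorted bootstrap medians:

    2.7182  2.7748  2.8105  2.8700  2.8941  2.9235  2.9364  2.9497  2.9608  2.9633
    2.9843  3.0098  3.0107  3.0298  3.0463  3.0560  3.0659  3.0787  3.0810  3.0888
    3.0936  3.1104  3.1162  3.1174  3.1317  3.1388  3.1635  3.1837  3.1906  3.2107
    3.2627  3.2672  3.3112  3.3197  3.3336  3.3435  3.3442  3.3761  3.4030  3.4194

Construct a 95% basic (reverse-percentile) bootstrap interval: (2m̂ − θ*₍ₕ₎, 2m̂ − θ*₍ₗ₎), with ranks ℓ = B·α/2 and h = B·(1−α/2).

(2.5840, 3.2688)

Percentile endpoints at ranks 1 and 39: θ*₍1₎ = 2.7182, θ*₍39₎ = 3.4030.
Basic interval reflects these around m̂:
  lower = 2 × 2.9935 − 3.4030 = 2.5840
  upper = 2 × 2.9935 − 2.7182 = 3.2688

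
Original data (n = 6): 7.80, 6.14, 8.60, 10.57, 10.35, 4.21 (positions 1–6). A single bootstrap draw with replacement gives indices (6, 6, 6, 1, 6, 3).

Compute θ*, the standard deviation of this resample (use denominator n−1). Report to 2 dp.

Resample values: 4.21, 4.21, 4.21, 7.80, 4.21, 8.60.
Mean = 5.5400; sum of squared deviations = 21.5468
s² = 21.5468 / 5 = 4.3094
s = √4.3094 = 2.08

θ* = 2.08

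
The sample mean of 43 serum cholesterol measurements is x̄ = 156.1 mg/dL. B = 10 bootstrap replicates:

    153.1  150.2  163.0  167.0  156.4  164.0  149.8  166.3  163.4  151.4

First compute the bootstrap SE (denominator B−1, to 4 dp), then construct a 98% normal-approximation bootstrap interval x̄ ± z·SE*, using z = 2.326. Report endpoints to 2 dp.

Mean of replicates = 158.4600; sum of squared deviations = 436.1440; SE* = √(436.1440/9) = 6.9614
Margin = 2.326 × 6.9614 = 16.192
Interval: 156.1 ± 16.192

(139.91, 172.29)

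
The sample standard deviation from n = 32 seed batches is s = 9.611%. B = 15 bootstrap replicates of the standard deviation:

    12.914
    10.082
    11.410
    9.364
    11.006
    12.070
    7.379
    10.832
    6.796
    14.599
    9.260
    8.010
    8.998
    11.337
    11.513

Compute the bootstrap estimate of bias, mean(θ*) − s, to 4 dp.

mean(θ*) = (12.914 + 10.082 + 11.410 + 9.364 + 11.006 + 12.070 + 7.379 + 10.832 + 6.796 + 14.599 + 9.260 + 8.010 + 8.998 + 11.337 + 11.513) / 15 = 10.37133
bias = 10.37133 − 9.611

bias = +0.7603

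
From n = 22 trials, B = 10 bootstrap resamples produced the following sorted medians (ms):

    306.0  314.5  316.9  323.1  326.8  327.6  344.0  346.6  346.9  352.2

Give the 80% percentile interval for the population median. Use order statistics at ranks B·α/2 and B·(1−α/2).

α = 0.20; lower rank = 10 × 0.100 = 1; upper rank = 10 × 0.900 = 9.
The 1st smallest replicate is 306.0; the 9th is 346.9.

(306.0, 346.9)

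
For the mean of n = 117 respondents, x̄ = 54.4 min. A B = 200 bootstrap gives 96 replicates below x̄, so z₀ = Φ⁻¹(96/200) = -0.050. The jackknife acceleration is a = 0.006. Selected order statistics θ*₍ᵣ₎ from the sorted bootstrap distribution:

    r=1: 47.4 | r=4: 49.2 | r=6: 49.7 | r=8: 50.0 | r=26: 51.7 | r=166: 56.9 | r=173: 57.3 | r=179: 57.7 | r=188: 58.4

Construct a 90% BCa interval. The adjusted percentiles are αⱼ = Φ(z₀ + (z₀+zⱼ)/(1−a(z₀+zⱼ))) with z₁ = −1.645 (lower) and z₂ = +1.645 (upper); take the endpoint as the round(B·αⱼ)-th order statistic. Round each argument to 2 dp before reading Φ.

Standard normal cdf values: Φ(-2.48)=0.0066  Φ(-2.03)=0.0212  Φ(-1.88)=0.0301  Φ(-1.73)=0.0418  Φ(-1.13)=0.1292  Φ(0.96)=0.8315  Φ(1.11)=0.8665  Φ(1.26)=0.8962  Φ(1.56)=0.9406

(50.0, 58.4)

Lower: z₀ + z₁ = -0.050 + (-1.645) = -1.695; 1 − a(z₀+z₁) = 1 − (0.006)(-1.695) = 1.0102; argument = -0.050 + (-1.695)/1.0102 = -1.7279 → -1.73.
α₁ = Φ(-1.73) = 0.0418; rank = round(200 × 0.0418) = 8; θ*₍8₎ = 50.0.
Upper: z₀ + z₂ = 1.595; 1 − a(z₀+z₂) = 0.9904; argument = 1.5604 → 1.56; α₂ = 0.9406; rank = 188; θ*₍188₎ = 58.4.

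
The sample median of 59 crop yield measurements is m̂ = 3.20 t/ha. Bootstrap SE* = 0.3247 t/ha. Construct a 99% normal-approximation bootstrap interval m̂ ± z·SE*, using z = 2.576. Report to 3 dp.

(2.364, 4.036)

Margin = 2.576 × 0.3247 = 0.8364
Interval: 3.20 ± 0.8364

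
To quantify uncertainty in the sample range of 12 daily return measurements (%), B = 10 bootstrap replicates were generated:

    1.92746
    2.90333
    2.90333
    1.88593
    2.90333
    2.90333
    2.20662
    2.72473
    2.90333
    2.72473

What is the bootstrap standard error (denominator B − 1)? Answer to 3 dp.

Bootstrap SE is the standard deviation of the 10 replicate ranges.
Mean of replicates: (1.92746 + 2.90333 + 2.90333 + 1.88593 + 2.90333 + 2.90333 + 2.20662 + 2.72473 + 2.90333 + 2.72473) / 10 = 25.986120 / 10 = 2.598612
Sum of squared deviations: (−0.671152)² + (+0.304718)² + (+0.304718)² + (−0.712682)² + (+0.304718)² + (+0.304718)² + (−0.391992)² + (+0.126118)² + (+0.304718)² + (+0.126118)² = 1.608095
Variance = 1.608095 / 9 = 0.178677
SE* = √0.178677

SE* = 0.423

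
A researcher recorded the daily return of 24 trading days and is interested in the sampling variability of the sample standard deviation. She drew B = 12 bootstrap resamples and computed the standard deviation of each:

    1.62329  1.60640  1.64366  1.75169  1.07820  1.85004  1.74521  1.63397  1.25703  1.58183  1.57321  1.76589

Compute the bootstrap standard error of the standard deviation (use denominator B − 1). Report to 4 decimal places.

SE* = 0.2191

Bootstrap SE is the standard deviation of the 12 replicate standard deviations.
Mean of replicates: (1.62329 + 1.60640 + 1.64366 + 1.75169 + 1.07820 + 1.85004 + 1.74521 + 1.63397 + 1.25703 + 1.58183 + 1.57321 + 1.76589) / 12 = 19.110420 / 12 = 1.592535
Sum of squared deviations: (+0.030755)² + (+0.013865)² + (+0.051125)² + (+0.159155)² + (−0.514335)² + (+0.257505)² + (+0.152675)² + (+0.041435)² + (−0.335505)² + (−0.010705)² + (−0.019325)² + (+0.173355)² = 0.528062
Variance = 0.528062 / 11 = 0.048006
SE* = √0.048006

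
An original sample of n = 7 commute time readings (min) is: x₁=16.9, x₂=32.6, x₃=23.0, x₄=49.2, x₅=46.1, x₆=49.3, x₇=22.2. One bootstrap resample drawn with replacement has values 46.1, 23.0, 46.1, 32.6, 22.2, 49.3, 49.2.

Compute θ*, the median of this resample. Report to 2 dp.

θ* = 46.10

Sorted: 22.2, 23.0, 32.6, 46.1, 46.1, 49.2, 49.3
Median = middle value = 46.10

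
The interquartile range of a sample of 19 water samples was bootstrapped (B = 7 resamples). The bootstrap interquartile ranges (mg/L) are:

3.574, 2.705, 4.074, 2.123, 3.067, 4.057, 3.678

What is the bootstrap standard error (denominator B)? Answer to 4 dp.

SE* = 0.6739

Bootstrap SE is the standard deviation of the 7 replicate interquartile ranges.
Mean of replicates: (3.574 + 2.705 + 4.074 + 2.123 + 3.067 + 4.057 + 3.678) / 7 = 23.27800 / 7 = 3.32543
Sum of squared deviations: (+0.24857)² + (−0.62043)² + (+0.74857)² + (−1.20243)² + (−0.25843)² + (+0.73157)² + (+0.35257)² = 3.17920
Variance = 3.17920 / 7 = 0.45417
SE* = √0.45417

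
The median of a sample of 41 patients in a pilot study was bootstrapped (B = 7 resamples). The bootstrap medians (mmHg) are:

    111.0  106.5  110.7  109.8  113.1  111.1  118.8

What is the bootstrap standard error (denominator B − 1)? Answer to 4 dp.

Bootstrap SE is the standard deviation of the 7 replicate medians.
Mean of replicates: (111.0 + 106.5 + 110.7 + 109.8 + 113.1 + 111.1 + 118.8) / 7 = 781.00000 / 7 = 111.57143
Sum of squared deviations: (−0.57143)² + (−5.07143)² + (−0.87143)² + (−1.77143)² + (+1.52857)² + (−0.47143)² + (+7.22857)² = 84.75429
Variance = 84.75429 / 6 = 14.12571
SE* = √14.12571

SE* = 3.7584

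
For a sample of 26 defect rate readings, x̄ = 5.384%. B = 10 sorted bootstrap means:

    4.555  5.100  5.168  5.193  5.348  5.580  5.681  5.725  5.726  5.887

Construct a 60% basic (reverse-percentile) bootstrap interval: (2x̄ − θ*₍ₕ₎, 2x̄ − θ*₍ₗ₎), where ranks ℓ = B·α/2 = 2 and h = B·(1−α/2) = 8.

(5.043, 5.668)

Percentile endpoints at ranks 2 and 8: θ*₍2₎ = 5.100, θ*₍8₎ = 5.725.
Basic interval reflects these around x̄:
  lower = 2 × 5.384 − 5.725 = 5.043
  upper = 2 × 5.384 − 5.100 = 5.668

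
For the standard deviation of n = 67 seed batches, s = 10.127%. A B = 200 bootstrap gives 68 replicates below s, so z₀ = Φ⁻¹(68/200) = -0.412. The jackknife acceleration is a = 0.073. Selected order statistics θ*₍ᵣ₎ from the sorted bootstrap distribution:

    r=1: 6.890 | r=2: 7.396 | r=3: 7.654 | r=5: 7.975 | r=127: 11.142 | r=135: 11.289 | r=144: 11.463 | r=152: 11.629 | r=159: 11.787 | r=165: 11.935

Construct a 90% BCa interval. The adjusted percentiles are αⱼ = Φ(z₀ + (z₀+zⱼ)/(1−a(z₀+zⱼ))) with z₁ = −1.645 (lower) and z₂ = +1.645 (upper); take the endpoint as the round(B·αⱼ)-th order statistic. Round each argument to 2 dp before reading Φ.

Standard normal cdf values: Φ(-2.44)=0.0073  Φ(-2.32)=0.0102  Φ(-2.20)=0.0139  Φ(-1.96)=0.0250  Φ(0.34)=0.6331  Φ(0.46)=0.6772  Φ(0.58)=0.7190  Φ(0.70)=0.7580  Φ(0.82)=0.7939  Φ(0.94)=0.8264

(7.654, 11.935)

Lower: z₀ + z₁ = -0.412 + (-1.645) = -2.057; 1 − a(z₀+z₁) = 1 − (0.073)(-2.057) = 1.1502; argument = -0.412 + (-2.057)/1.1502 = -2.2004 → -2.20.
α₁ = Φ(-2.20) = 0.0139; rank = round(200 × 0.0139) = 3; θ*₍3₎ = 7.654.
Upper: z₀ + z₂ = 1.233; 1 − a(z₀+z₂) = 0.9100; argument = 0.9430 → 0.94; α₂ = 0.8264; rank = 165; θ*₍165₎ = 11.935.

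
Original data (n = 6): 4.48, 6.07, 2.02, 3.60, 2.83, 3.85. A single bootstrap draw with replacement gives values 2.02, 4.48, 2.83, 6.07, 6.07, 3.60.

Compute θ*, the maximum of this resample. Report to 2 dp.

Maximum = 6.07

θ* = 6.07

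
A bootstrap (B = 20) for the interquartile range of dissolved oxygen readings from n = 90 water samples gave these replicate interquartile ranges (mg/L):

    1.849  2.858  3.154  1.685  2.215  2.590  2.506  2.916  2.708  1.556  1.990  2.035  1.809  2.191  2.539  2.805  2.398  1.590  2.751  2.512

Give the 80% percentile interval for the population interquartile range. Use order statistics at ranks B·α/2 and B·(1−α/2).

(1.590, 2.858)

Sorted replicates: 1.556, 1.590, 1.685, 1.809, 1.849, 1.990, 2.035, 2.191, 2.215, 2.398, 2.506, 2.512, 2.539, 2.590, 2.708, 2.751, 2.805, 2.858, 2.916, 3.154
α = 0.20; lower rank = 20 × 0.100 = 2; upper rank = 20 × 0.900 = 18.
The 2nd smallest replicate is 1.590; the 18th is 2.858.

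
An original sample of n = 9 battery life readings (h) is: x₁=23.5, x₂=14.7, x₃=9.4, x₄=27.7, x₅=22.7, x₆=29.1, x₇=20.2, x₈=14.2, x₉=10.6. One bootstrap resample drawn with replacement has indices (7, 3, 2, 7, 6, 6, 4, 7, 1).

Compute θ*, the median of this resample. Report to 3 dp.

Resample values: 20.2, 9.4, 14.7, 20.2, 29.1, 29.1, 27.7, 20.2, 23.5.
Sorted: 9.4, 14.7, 20.2, 20.2, 20.2, 23.5, 27.7, 29.1, 29.1
Median = middle value = 20.200

θ* = 20.200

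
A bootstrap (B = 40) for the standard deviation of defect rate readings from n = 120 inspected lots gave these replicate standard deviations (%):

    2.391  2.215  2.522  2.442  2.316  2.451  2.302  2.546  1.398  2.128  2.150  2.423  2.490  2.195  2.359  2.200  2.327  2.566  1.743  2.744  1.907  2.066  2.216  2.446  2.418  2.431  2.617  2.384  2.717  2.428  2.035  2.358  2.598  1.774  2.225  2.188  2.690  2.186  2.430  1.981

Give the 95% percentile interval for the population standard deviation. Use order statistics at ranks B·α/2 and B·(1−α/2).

(1.398, 2.717)

Sorted replicates: 1.398, 1.743, 1.774, 1.907, 1.981, 2.035, 2.066, 2.128, 2.150, 2.186, 2.188, 2.195, 2.200, 2.215, 2.216, 2.225, 2.302, 2.316, 2.327, 2.358, 2.359, 2.384, 2.391, 2.418, 2.423, 2.428, 2.430, 2.431, 2.442, 2.446, 2.451, 2.490, 2.522, 2.546, 2.566, 2.598, 2.617, 2.690, 2.717, 2.744
α = 0.05; lower rank = 40 × 0.025 = 1; upper rank = 40 × 0.975 = 39.
The 1st smallest replicate is 1.398; the 39th is 2.717.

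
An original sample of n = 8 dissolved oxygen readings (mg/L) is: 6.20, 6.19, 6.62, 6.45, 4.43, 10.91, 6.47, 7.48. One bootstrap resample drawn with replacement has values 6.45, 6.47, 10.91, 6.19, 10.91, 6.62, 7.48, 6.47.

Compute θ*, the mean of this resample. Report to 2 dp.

Mean = (6.45 + 6.47 + 10.91 + 6.19 + 10.91 + 6.62 + 7.48 + 6.47) / 8 = 61.500 / 8 = 7.69

θ* = 7.69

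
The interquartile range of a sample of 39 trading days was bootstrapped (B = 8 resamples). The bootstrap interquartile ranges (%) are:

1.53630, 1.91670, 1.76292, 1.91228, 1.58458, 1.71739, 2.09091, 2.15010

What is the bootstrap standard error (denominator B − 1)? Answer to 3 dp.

SE* = 0.223

Bootstrap SE is the standard deviation of the 8 replicate interquartile ranges.
Mean of replicates: (1.53630 + 1.91670 + 1.76292 + 1.91228 + 1.58458 + 1.71739 + 2.09091 + 2.15010) / 8 = 14.671180 / 8 = 1.833897
Sum of squared deviations: (−0.297597)² + (+0.082803)² + (−0.070977)² + (+0.078383)² + (−0.249317)² + (−0.116507)² + (+0.257013)² + (+0.316203)² = 0.348375
Variance = 0.348375 / 7 = 0.049768
SE* = √0.049768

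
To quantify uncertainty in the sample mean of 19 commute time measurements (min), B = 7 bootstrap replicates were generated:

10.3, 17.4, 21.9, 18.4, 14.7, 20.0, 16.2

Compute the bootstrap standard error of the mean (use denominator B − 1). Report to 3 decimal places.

Bootstrap SE is the standard deviation of the 7 replicate means.
Mean of replicates: (10.3 + 17.4 + 21.9 + 18.4 + 14.7 + 20.0 + 16.2) / 7 = 118.9000 / 7 = 16.9857
Sum of squared deviations: (−6.6857)² + (+0.4143)² + (+4.9143)² + (+1.4143)² + (−2.2857)² + (+3.0143)² + (−0.7857)² = 85.9486
Variance = 85.9486 / 6 = 14.3248
SE* = √14.3248

SE* = 3.785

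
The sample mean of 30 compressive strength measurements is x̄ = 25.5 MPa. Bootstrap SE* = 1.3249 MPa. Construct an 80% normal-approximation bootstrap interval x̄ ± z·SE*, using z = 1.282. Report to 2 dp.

Margin = 1.282 × 1.3249 = 1.699
Interval: 25.5 ± 1.699

(23.80, 27.20)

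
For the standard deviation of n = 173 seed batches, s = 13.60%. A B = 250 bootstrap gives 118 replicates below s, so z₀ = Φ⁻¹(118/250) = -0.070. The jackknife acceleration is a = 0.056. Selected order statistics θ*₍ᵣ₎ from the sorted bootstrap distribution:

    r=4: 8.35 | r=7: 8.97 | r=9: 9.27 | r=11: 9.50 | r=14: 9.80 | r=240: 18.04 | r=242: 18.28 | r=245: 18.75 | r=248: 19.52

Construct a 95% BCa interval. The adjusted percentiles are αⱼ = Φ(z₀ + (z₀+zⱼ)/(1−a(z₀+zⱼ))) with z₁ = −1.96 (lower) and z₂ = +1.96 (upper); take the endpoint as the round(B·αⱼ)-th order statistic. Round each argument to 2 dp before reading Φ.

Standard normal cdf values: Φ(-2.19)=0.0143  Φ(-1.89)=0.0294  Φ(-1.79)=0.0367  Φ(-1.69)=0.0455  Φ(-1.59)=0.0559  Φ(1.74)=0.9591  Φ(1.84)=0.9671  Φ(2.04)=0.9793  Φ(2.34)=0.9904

(8.97, 18.75)

Lower: z₀ + z₁ = -0.070 + (-1.960) = -2.030; 1 − a(z₀+z₁) = 1 − (0.056)(-2.030) = 1.1137; argument = -0.070 + (-2.030)/1.1137 = -1.8928 → -1.89.
α₁ = Φ(-1.89) = 0.0294; rank = round(250 × 0.0294) = 7; θ*₍7₎ = 8.97.
Upper: z₀ + z₂ = 1.890; 1 − a(z₀+z₂) = 0.8942; argument = 2.0437 → 2.04; α₂ = 0.9793; rank = 245; θ*₍245₎ = 18.75.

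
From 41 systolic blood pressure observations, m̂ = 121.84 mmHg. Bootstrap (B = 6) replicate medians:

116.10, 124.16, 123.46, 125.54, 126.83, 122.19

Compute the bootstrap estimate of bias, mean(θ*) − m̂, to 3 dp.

mean(θ*) = (116.10 + 124.16 + 123.46 + 125.54 + 126.83 + 122.19) / 6 = 123.0467
bias = 123.0467 − 121.84

bias = +1.207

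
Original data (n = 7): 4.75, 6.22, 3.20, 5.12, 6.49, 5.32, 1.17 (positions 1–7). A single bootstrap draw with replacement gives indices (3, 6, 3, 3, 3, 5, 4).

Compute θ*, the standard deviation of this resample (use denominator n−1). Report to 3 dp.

Resample values: 3.20, 5.32, 3.20, 3.20, 3.20, 6.49, 5.12.
Mean = 4.2471; sum of squared deviations = 11.3293
s² = 11.3293 / 6 = 1.8882
s = √1.8882 = 1.374

θ* = 1.374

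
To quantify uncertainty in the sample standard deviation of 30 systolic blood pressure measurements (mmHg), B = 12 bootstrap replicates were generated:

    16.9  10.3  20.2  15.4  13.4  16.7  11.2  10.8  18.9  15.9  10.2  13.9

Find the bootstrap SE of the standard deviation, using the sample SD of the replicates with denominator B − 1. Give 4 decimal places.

Bootstrap SE is the standard deviation of the 12 replicate standard deviations.
Mean of replicates: (16.9 + 10.3 + 20.2 + 15.4 + 13.4 + 16.7 + 11.2 + 10.8 + 18.9 + 15.9 + 10.2 + 13.9) / 12 = 173.80000 / 12 = 14.48333
Sum of squared deviations: (+2.41667)² + (−4.18333)² + (+5.71667)² + (+0.91667)² + (−1.08333)² + (+2.21667)² + (−3.28333)² + (−3.68333)² + (+4.41667)² + (+1.41667)² + (−4.28333)² + (−0.58333)² = 127.49667
Variance = 127.49667 / 11 = 11.59061
SE* = √11.59061

SE* = 3.4045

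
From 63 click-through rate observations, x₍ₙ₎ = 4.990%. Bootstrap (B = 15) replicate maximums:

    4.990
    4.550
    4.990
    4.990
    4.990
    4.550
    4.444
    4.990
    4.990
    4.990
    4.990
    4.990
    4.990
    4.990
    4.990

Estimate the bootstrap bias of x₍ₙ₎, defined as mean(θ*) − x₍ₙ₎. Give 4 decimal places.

bias = −0.0951

mean(θ*) = (4.990 + 4.550 + 4.990 + 4.990 + 4.990 + 4.550 + 4.444 + 4.990 + 4.990 + 4.990 + 4.990 + 4.990 + 4.990 + 4.990 + 4.990) / 15 = 4.89493
bias = 4.89493 − 4.990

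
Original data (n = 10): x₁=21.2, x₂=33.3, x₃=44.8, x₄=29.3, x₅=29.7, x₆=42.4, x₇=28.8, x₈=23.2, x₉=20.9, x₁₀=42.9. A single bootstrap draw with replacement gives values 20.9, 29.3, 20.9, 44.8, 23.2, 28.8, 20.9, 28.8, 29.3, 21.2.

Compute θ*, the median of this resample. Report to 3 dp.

Sorted: 20.9, 20.9, 20.9, 21.2, 23.2, 28.8, 28.8, 29.3, 29.3, 44.8
Median = average of the two middle values = 26.000

θ* = 26.000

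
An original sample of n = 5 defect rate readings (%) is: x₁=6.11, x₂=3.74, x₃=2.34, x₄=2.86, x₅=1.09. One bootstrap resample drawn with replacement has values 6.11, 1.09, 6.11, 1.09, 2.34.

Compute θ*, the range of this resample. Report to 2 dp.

Range = 6.11 − 1.09 = 5.02

θ* = 5.02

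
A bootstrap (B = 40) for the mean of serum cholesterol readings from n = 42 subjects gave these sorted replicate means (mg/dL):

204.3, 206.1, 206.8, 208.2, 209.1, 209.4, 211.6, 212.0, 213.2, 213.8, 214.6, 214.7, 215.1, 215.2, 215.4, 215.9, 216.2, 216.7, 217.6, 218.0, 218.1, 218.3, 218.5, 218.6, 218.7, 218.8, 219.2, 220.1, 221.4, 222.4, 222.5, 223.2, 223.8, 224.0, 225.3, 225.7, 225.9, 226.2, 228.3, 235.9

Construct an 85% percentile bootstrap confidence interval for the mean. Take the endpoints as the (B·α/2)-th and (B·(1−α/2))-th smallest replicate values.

(206.8, 225.9)

α = 0.15; lower rank = 40 × 0.075 = 3; upper rank = 40 × 0.925 = 37.
The 3rd smallest replicate is 206.8; the 37th is 225.9.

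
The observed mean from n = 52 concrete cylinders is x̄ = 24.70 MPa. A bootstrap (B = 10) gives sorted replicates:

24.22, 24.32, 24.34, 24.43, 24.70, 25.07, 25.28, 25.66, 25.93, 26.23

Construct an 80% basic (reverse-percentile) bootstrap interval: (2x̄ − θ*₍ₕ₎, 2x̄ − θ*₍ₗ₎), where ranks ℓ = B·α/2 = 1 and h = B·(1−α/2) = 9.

Percentile endpoints at ranks 1 and 9: θ*₍1₎ = 24.22, θ*₍9₎ = 25.93.
Basic interval reflects these around x̄:
  lower = 2 × 24.70 − 25.93 = 23.47
  upper = 2 × 24.70 − 24.22 = 25.18

(23.47, 25.18)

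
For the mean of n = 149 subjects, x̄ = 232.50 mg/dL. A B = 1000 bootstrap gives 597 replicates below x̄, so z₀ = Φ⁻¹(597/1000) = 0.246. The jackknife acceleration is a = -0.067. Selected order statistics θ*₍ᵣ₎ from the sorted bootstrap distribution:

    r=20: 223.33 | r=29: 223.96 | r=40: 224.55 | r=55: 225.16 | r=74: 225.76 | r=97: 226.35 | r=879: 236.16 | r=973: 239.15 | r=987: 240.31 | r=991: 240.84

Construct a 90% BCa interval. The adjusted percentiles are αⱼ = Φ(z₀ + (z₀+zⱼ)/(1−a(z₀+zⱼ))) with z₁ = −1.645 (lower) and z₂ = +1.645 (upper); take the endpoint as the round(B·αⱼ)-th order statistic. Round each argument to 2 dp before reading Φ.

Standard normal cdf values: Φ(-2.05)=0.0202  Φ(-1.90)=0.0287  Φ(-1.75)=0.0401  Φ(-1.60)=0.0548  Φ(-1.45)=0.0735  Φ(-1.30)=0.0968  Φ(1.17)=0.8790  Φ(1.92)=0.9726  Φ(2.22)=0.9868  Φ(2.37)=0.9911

Lower: z₀ + z₁ = 0.246 + (-1.645) = -1.399; 1 − a(z₀+z₁) = 1 − (-0.067)(-1.399) = 0.9063; argument = 0.246 + (-1.399)/0.9063 = -1.2977 → -1.30.
α₁ = Φ(-1.30) = 0.0968; rank = round(1000 × 0.0968) = 97; θ*₍97₎ = 226.35.
Upper: z₀ + z₂ = 1.891; 1 − a(z₀+z₂) = 1.1267; argument = 1.9244 → 1.92; α₂ = 0.9726; rank = 973; θ*₍973₎ = 239.15.

(226.35, 239.15)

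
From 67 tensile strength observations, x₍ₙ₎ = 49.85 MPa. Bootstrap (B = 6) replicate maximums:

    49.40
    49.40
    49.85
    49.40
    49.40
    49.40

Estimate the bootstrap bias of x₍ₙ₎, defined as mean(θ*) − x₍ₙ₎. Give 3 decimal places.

bias = −0.375

mean(θ*) = (49.40 + 49.40 + 49.85 + 49.40 + 49.40 + 49.40) / 6 = 49.4750
bias = 49.4750 − 49.85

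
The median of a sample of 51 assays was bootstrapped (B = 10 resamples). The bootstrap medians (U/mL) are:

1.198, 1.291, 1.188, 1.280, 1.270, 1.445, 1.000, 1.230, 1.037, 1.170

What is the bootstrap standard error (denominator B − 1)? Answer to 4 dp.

Bootstrap SE is the standard deviation of the 10 replicate medians.
Mean of replicates: (1.198 + 1.291 + 1.188 + 1.280 + 1.270 + 1.445 + 1.000 + 1.230 + 1.037 + 1.170) / 10 = 12.10900 / 10 = 1.21090
Sum of squared deviations: (−0.01290)² + (+0.08010)² + (−0.02290)² + (+0.06910)² + (+0.05910)² + (+0.23410)² + (−0.21090)² + (+0.01910)² + (−0.17390)² + (−0.04090)² = 0.14693
Variance = 0.14693 / 9 = 0.01633
SE* = √0.01633

SE* = 0.1278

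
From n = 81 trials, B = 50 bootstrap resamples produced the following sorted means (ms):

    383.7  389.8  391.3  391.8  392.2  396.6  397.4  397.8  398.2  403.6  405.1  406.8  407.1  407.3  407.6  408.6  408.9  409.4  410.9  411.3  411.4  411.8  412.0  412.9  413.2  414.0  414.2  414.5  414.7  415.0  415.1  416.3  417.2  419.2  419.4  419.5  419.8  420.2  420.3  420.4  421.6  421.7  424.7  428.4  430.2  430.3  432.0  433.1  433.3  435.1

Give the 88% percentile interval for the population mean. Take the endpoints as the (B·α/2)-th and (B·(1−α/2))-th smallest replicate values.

α = 0.12; lower rank = 50 × 0.060 = 3; upper rank = 50 × 0.940 = 47.
The 3rd smallest replicate is 391.3; the 47th is 432.0.

(391.3, 432.0)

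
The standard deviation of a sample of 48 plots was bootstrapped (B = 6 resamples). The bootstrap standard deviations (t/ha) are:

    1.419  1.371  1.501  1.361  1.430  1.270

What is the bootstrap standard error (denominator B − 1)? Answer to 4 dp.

SE* = 0.0779

Bootstrap SE is the standard deviation of the 6 replicate standard deviations.
Mean of replicates: (1.419 + 1.371 + 1.501 + 1.361 + 1.430 + 1.270) / 6 = 8.35200 / 6 = 1.39200
Sum of squared deviations: (+0.02700)² + (−0.02100)² + (+0.10900)² + (−0.03100)² + (+0.03800)² + (−0.12200)² = 0.03034
Variance = 0.03034 / 5 = 0.00607
SE* = √0.00607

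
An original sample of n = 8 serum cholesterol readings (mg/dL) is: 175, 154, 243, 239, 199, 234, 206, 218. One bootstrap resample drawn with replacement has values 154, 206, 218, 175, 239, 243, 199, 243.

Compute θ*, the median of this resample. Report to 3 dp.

Sorted: 154, 175, 199, 206, 218, 239, 243, 243
Median = average of the two middle values = 212.000

θ* = 212.000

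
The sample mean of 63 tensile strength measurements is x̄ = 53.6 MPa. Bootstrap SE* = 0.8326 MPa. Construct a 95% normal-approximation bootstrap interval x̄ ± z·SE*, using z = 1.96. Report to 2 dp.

(51.97, 55.23)

Margin = 1.96 × 0.8326 = 1.632
Interval: 53.6 ± 1.632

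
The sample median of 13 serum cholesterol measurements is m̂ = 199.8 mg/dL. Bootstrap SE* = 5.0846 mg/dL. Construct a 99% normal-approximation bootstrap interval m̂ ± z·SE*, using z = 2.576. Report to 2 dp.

(186.70, 212.90)

Margin = 2.576 × 5.0846 = 13.098
Interval: 199.8 ± 13.098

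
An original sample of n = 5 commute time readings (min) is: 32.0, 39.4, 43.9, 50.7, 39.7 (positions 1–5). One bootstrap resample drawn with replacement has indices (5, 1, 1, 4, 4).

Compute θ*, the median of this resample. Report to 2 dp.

θ* = 39.70

Resample values: 39.7, 32.0, 32.0, 50.7, 50.7.
Sorted: 32.0, 32.0, 39.7, 50.7, 50.7
Median = middle value = 39.70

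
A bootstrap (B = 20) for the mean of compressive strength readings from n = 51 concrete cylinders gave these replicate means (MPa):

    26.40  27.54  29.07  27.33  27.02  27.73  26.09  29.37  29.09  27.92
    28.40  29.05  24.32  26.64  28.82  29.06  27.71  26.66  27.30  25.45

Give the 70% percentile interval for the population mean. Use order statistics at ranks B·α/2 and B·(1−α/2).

(26.09, 29.06)

Sorted replicates: 24.32, 25.45, 26.09, 26.40, 26.64, 26.66, 27.02, 27.30, 27.33, 27.54, 27.71, 27.73, 27.92, 28.40, 28.82, 29.05, 29.06, 29.07, 29.09, 29.37
α = 0.30; lower rank = 20 × 0.150 = 3; upper rank = 20 × 0.850 = 17.
The 3rd smallest replicate is 26.09; the 17th is 29.06.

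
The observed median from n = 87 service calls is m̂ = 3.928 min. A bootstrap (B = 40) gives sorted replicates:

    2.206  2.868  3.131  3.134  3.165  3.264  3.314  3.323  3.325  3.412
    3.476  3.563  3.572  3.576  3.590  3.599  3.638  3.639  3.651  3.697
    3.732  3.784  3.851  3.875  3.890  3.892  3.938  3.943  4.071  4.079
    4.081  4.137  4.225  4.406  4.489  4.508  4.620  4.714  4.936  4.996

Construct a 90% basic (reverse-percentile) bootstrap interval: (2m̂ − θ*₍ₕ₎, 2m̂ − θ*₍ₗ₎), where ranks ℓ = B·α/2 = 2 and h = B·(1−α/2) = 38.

(3.142, 4.988)

Percentile endpoints at ranks 2 and 38: θ*₍2₎ = 2.868, θ*₍38₎ = 4.714.
Basic interval reflects these around m̂:
  lower = 2 × 3.928 − 4.714 = 3.142
  upper = 2 × 3.928 − 2.868 = 4.988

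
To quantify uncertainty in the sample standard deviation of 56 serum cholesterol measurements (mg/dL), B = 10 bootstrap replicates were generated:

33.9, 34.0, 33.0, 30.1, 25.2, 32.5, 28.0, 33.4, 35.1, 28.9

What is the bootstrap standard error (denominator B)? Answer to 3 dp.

SE* = 3.040

Bootstrap SE is the standard deviation of the 10 replicate standard deviations.
Mean of replicates: (33.9 + 34.0 + 33.0 + 30.1 + 25.2 + 32.5 + 28.0 + 33.4 + 35.1 + 28.9) / 10 = 314.1000 / 10 = 31.4100
Sum of squared deviations: (+2.4900)² + (+2.5900)² + (+1.5900)² + (−1.3100)² + (−6.2100)² + (+1.0900)² + (−3.4100)² + (+1.9900)² + (+3.6900)² + (−2.5100)² = 92.4090
Variance = 92.4090 / 10 = 9.2409
SE* = √9.2409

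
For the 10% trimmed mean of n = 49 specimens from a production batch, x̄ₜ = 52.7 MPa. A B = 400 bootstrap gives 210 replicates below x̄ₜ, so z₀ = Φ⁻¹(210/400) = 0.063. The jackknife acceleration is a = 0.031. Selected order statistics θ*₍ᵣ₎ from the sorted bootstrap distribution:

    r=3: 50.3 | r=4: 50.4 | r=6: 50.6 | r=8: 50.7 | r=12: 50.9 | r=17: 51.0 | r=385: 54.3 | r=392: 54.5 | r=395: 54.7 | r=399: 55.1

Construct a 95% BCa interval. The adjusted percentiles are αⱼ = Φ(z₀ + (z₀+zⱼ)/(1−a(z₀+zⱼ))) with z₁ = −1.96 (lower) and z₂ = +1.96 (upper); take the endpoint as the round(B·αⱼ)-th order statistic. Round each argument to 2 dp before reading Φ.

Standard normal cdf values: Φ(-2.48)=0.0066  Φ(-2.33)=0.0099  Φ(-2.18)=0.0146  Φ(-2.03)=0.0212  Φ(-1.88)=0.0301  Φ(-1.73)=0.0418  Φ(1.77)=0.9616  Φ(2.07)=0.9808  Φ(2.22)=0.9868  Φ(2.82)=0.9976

(51.0, 54.7)

Lower: z₀ + z₁ = 0.063 + (-1.960) = -1.897; 1 − a(z₀+z₁) = 1 − (0.031)(-1.897) = 1.0588; argument = 0.063 + (-1.897)/1.0588 = -1.7286 → -1.73.
α₁ = Φ(-1.73) = 0.0418; rank = round(400 × 0.0418) = 17; θ*₍17₎ = 51.0.
Upper: z₀ + z₂ = 2.023; 1 − a(z₀+z₂) = 0.9373; argument = 2.2214 → 2.22; α₂ = 0.9868; rank = 395; θ*₍395₎ = 54.7.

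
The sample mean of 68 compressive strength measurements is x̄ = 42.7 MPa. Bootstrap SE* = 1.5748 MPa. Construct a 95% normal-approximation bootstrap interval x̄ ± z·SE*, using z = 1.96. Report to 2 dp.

Margin = 1.96 × 1.5748 = 3.087
Interval: 42.7 ± 3.087

(39.61, 45.79)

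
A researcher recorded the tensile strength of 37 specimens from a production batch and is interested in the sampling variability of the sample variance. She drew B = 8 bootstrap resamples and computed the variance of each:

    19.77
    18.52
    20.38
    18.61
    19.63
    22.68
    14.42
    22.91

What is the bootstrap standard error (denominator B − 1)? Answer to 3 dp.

SE* = 2.674

Bootstrap SE is the standard deviation of the 8 replicate variances.
Mean of replicates: (19.77 + 18.52 + 20.38 + 18.61 + 19.63 + 22.68 + 14.42 + 22.91) / 8 = 156.9200 / 8 = 19.6150
Sum of squared deviations: (+0.1550)² + (−1.0950)² + (+0.7650)² + (−1.0050)² + (+0.0150)² + (+3.0650)² + (−5.1950)² + (+3.2950)² = 50.0578
Variance = 50.0578 / 7 = 7.1511
SE* = √7.1511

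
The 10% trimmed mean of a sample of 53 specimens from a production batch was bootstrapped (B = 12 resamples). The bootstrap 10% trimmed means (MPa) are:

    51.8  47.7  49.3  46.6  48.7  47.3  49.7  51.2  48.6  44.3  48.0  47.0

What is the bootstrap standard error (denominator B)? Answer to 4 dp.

SE* = 1.9551

Bootstrap SE is the standard deviation of the 12 replicate 10% trimmed means.
Mean of replicates: (51.8 + 47.7 + 49.3 + 46.6 + 48.7 + 47.3 + 49.7 + 51.2 + 48.6 + 44.3 + 48.0 + 47.0) / 12 = 580.20000 / 12 = 48.35000
Sum of squared deviations: (+3.45000)² + (−0.65000)² + (+0.95000)² + (−1.75000)² + (+0.35000)² + (−1.05000)² + (+1.35000)² + (+2.85000)² + (+0.25000)² + (−4.05000)² + (−0.35000)² + (−1.35000)² = 45.87000
Variance = 45.87000 / 12 = 3.82250
SE* = √3.82250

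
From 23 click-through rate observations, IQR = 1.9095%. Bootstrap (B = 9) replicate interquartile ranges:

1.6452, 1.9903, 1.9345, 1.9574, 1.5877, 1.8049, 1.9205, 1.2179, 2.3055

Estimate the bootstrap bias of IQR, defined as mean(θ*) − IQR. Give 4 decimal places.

bias = −0.0913

mean(θ*) = (1.6452 + 1.9903 + 1.9345 + 1.9574 + 1.5877 + 1.8049 + 1.9205 + 1.2179 + 2.3055) / 9 = 1.81821
bias = 1.81821 − 1.9095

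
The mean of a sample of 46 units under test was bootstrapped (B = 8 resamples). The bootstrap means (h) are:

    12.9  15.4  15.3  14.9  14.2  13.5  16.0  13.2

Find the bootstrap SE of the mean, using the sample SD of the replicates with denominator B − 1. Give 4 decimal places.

SE* = 1.1436

Bootstrap SE is the standard deviation of the 8 replicate means.
Mean of replicates: (12.9 + 15.4 + 15.3 + 14.9 + 14.2 + 13.5 + 16.0 + 13.2) / 8 = 115.40000 / 8 = 14.42500
Sum of squared deviations: (−1.52500)² + (+0.97500)² + (+0.87500)² + (+0.47500)² + (−0.22500)² + (−0.92500)² + (+1.57500)² + (−1.22500)² = 9.15500
Variance = 9.15500 / 7 = 1.30786
SE* = √1.30786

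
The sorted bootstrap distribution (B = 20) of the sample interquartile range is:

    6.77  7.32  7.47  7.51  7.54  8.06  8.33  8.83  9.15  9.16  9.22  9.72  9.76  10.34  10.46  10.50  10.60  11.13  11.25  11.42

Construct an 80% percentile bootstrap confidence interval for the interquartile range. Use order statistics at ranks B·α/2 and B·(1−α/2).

(7.32, 11.13)

α = 0.20; lower rank = 20 × 0.100 = 2; upper rank = 20 × 0.900 = 18.
The 2nd smallest replicate is 7.32; the 18th is 11.13.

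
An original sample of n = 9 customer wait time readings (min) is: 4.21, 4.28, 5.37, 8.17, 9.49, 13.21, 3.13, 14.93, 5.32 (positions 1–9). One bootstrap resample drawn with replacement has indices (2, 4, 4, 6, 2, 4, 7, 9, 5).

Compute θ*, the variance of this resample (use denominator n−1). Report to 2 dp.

Resample values: 4.28, 8.17, 8.17, 13.21, 4.28, 8.17, 3.13, 5.32, 9.49.
Mean = 7.1356; sum of squared deviations = 81.3016
s² = 81.3016 / 8 = 10.1627

θ* = 10.16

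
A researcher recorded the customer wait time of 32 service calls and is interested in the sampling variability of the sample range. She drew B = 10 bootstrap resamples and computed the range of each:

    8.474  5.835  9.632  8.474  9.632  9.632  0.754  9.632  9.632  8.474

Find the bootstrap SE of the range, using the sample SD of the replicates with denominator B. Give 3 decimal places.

SE* = 2.668

Bootstrap SE is the standard deviation of the 10 replicate ranges.
Mean of replicates: (8.474 + 5.835 + 9.632 + 8.474 + 9.632 + 9.632 + 0.754 + 9.632 + 9.632 + 8.474) / 10 = 80.1710 / 10 = 8.0171
Sum of squared deviations: (+0.4569)² + (−2.1821)² + (+1.6149)² + (+0.4569)² + (+1.6149)² + (+1.6149)² + (−7.2631)² + (+1.6149)² + (+1.6149)² + (+0.4569)² = 71.1800
Variance = 71.1800 / 10 = 7.1180
SE* = √7.1180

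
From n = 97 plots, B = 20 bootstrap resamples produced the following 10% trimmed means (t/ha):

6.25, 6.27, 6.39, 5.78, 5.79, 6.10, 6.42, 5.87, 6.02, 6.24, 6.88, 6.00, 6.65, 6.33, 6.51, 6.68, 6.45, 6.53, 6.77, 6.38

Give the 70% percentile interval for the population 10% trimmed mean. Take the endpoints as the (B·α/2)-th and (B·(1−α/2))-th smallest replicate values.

(5.87, 6.65)

Sorted replicates: 5.78, 5.79, 5.87, 6.00, 6.02, 6.10, 6.24, 6.25, 6.27, 6.33, 6.38, 6.39, 6.42, 6.45, 6.51, 6.53, 6.65, 6.68, 6.77, 6.88
α = 0.30; lower rank = 20 × 0.150 = 3; upper rank = 20 × 0.850 = 17.
The 3rd smallest replicate is 5.87; the 17th is 6.65.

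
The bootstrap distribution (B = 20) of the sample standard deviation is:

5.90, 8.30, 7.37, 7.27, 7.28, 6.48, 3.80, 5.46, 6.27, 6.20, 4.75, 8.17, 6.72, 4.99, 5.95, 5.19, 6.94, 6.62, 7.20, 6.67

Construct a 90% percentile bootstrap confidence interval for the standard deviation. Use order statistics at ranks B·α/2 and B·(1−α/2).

Sorted replicates: 3.80, 4.75, 4.99, 5.19, 5.46, 5.90, 5.95, 6.20, 6.27, 6.48, 6.62, 6.67, 6.72, 6.94, 7.20, 7.27, 7.28, 7.37, 8.17, 8.30
α = 0.10; lower rank = 20 × 0.050 = 1; upper rank = 20 × 0.950 = 19.
The 1st smallest replicate is 3.80; the 19th is 8.17.

(3.80, 8.17)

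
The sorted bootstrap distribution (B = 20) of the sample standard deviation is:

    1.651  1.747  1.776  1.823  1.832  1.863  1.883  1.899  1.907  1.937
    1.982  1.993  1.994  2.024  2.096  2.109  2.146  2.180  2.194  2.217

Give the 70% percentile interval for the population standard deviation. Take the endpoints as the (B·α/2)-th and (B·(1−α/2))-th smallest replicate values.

α = 0.30; lower rank = 20 × 0.150 = 3; upper rank = 20 × 0.850 = 17.
The 3rd smallest replicate is 1.776; the 17th is 2.146.

(1.776, 2.146)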